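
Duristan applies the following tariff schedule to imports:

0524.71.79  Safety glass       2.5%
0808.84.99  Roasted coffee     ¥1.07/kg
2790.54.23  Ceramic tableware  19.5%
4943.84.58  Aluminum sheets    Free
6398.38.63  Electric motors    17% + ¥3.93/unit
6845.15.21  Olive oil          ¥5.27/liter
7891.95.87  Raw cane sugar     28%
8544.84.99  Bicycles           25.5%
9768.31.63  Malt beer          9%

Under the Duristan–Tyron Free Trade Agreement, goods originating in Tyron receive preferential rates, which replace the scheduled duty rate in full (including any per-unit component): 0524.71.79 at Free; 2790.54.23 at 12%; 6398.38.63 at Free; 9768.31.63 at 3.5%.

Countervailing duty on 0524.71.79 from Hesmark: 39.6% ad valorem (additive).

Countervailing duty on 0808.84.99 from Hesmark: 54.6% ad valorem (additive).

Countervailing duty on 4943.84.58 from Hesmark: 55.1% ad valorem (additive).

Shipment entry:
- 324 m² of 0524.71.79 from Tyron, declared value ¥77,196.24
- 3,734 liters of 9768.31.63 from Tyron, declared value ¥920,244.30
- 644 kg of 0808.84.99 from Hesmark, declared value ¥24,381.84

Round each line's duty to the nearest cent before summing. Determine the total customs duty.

Line 1 (0524.71.79, Tyron, 324 m², ¥77,196.24):
Base rate for 0524.71.79 is 2.5%.
Origin Tyron qualifies under the Duristan–Tyron agreement and 0524.71.79 is covered: preferential rate Free applies instead.
The additional-duty order on 0524.71.79 targets Hesmark, not Tyron; it does not apply.
Duty = ¥77,196.24 × 0% = ¥0.00.
Line 2 (9768.31.63, Tyron, 3,734 liters, ¥920,244.30):
Base rate for 9768.31.63 is 9%.
Origin Tyron qualifies under the Duristan–Tyron agreement and 9768.31.63 is covered: preferential rate 3.5% applies instead.
Duty = ¥920,244.30 × 3.5% = ¥32,208.55.
Line 3 (0808.84.99, Hesmark, 644 kg, ¥24,381.84):
Base rate for 0808.84.99 is ¥1.07/kg.
Additional duty on 0808.84.99 from Hesmark: +54.6% ad valorem. Applied ad valorem rate = 54.6%.
Duty = ¥24,381.84 × 54.6% + 644 × ¥1.07 = ¥14,001.56.
Total = ¥0.00 + ¥32,208.55 + ¥14,001.56 = ¥46,210.11.

¥46,210.11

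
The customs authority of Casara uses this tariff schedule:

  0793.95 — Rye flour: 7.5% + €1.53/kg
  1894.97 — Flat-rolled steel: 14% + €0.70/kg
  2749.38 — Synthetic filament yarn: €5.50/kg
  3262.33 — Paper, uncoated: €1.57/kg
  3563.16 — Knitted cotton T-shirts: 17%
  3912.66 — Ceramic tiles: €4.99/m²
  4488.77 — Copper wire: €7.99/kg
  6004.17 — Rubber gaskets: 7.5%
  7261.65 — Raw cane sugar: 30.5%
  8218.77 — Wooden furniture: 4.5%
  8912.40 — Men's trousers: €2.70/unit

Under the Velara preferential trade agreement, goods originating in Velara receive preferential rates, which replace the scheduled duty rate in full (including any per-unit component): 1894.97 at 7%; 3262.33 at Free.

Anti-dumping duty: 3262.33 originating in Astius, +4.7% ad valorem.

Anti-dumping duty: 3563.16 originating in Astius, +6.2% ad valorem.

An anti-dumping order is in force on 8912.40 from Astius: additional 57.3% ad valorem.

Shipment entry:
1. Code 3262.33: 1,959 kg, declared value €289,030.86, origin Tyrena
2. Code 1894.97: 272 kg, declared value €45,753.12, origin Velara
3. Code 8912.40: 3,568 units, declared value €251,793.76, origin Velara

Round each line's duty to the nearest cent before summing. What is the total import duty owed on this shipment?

Line 1 (3262.33, Tyrena, 1,959 kg, €289,030.86):
Base rate for 3262.33 is €1.57/kg.
3262.33 has an FTA preferential rate, but origin Tyrena is not Velara; base rate stands.
The additional-duty order on 3262.33 targets Astius, not Tyrena; it does not apply.
Duty = 1,959 × €1.57 = €3,075.63.
Line 2 (1894.97, Velara, 272 kg, €45,753.12):
Base rate for 1894.97 is 14% + €0.70/kg.
Origin Velara qualifies under the Casara–Velara agreement and 1894.97 is covered: preferential rate 7% applies instead.
Duty = €45,753.12 × 7% = €3,202.72.
Line 3 (8912.40, Velara, 3,568 units, €251,793.76):
Base rate for 8912.40 is €2.70/unit.
Origin Velara is the FTA partner but 8912.40 is not on the preference list; base rate stands.
The additional-duty order on 8912.40 targets Astius, not Velara; it does not apply.
Duty = 3,568 × €2.70 = €9,633.60.
Total = €3,075.63 + €3,202.72 + €9,633.60 = €15,911.95.

€15,911.95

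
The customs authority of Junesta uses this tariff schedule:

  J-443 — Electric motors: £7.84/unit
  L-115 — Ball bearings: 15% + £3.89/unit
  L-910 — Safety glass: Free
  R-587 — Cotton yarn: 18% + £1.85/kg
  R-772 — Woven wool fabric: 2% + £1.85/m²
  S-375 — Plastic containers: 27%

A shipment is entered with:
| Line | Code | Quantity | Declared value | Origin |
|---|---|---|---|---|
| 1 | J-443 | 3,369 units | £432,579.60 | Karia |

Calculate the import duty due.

£26,412.96

Line 1 (J-443, Karia, 3,369 units, £432,579.60):
Base rate for J-443 is £7.84/unit.
Duty = 3,369 × £7.84 = £26,412.96.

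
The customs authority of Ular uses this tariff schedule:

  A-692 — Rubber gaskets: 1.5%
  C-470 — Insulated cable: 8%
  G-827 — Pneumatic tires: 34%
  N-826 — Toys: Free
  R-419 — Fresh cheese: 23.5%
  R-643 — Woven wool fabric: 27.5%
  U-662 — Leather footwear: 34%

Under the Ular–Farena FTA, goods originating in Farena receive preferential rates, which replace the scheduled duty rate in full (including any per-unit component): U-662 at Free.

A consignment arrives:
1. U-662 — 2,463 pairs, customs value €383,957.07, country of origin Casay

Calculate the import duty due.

€130,545.40

Line 1 (U-662, Casay, 2,463 pairs, €383,957.07):
Base rate for U-662 is 34%.
U-662 has an FTA preferential rate, but origin Casay is not Farena; base rate stands.
Duty = €383,957.07 × 34% = €130,545.40.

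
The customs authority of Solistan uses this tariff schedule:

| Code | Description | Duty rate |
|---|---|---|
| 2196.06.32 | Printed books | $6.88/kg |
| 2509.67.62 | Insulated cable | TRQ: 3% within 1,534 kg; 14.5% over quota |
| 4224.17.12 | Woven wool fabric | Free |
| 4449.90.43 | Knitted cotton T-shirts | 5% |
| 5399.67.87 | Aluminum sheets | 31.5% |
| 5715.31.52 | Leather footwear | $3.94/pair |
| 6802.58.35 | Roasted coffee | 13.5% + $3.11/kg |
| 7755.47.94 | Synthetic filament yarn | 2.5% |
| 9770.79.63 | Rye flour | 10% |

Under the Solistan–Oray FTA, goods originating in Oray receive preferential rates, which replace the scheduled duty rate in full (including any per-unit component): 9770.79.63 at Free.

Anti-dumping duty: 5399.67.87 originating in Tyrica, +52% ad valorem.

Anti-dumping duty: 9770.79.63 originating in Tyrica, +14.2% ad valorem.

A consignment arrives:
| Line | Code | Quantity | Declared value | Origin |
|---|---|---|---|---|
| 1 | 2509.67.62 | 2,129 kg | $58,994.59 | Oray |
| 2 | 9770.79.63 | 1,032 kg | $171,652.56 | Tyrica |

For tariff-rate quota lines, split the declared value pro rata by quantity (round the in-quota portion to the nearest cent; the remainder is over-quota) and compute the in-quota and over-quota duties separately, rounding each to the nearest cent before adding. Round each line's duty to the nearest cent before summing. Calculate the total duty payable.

$45,205.81

Line 1 (2509.67.62, Oray, 2,129 kg, $58,994.59):
Code 2509.67.62 is under a tariff-rate quota (threshold 1,534 kg). In-quota: 1,534 kg at 3%; over-quota: 595 kg at 14.5%.
Pro-rata value split: in-quota = $58,994.59 × 1,534/2,129 = $42,507.14; over-quota = $58,994.59 − $42,507.14 = $16,487.45.
In-quota duty = $42,507.14 × 3% = $1,275.21. Over-quota duty = $16,487.45 × 14.5% = $2,390.68.
Line duty = $1,275.21 + $2,390.68 = $3,665.89.
Line 2 (9770.79.63, Tyrica, 1,032 kg, $171,652.56):
Base rate for 9770.79.63 is 10%.
9770.79.63 has an FTA preferential rate, but origin Tyrica is not Oray; base rate stands.
Additional duty on 9770.79.63 from Tyrica: +14.2%. Applied ad valorem rate: 10% + 14.2% = 24.2%.
Duty = $171,652.56 × 24.2% = $41,539.92.
Total = $3,665.89 + $41,539.92 = $45,205.81.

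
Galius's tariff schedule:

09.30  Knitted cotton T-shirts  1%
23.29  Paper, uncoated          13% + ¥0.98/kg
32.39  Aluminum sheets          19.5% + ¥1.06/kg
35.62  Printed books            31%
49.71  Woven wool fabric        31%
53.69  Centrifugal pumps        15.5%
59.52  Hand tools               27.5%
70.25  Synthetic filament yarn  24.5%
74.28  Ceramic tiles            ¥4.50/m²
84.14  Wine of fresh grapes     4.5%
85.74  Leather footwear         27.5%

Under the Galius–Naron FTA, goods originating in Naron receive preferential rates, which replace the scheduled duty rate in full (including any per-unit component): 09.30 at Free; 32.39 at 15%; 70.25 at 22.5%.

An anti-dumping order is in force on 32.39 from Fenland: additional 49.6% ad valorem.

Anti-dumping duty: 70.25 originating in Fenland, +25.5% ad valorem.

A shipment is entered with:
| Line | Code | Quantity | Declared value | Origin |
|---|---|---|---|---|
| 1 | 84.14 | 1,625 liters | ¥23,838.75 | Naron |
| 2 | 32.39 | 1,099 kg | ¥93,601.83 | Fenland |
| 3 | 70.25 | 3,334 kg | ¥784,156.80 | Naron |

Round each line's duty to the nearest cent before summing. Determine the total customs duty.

Line 1 (84.14, Naron, 1,625 liters, ¥23,838.75):
Base rate for 84.14 is 4.5%.
Origin Naron is the FTA partner but 84.14 is not on the preference list; base rate stands.
Duty = ¥23,838.75 × 4.5% = ¥1,072.74.
Line 2 (32.39, Fenland, 1,099 kg, ¥93,601.83):
Base rate for 32.39 is 19.5% + ¥1.06/kg.
32.39 has an FTA preferential rate, but origin Fenland is not Naron; base rate stands.
Additional duty on 32.39 from Fenland: +49.6%. Applied ad valorem rate: 19.5% + 49.6% = 69.1%.
Duty = ¥93,601.83 × 69.1% + 1,099 × ¥1.06 = ¥65,843.80.
Line 3 (70.25, Naron, 3,334 kg, ¥784,156.80):
Base rate for 70.25 is 24.5%.
Origin Naron qualifies under the Galius–Naron agreement and 70.25 is covered: preferential rate 22.5% applies instead.
The additional-duty order on 70.25 targets Fenland, not Naron; it does not apply.
Duty = ¥784,156.80 × 22.5% = ¥176,435.28.
Total = ¥1,072.74 + ¥65,843.80 + ¥176,435.28 = ¥243,351.82.

¥243,351.82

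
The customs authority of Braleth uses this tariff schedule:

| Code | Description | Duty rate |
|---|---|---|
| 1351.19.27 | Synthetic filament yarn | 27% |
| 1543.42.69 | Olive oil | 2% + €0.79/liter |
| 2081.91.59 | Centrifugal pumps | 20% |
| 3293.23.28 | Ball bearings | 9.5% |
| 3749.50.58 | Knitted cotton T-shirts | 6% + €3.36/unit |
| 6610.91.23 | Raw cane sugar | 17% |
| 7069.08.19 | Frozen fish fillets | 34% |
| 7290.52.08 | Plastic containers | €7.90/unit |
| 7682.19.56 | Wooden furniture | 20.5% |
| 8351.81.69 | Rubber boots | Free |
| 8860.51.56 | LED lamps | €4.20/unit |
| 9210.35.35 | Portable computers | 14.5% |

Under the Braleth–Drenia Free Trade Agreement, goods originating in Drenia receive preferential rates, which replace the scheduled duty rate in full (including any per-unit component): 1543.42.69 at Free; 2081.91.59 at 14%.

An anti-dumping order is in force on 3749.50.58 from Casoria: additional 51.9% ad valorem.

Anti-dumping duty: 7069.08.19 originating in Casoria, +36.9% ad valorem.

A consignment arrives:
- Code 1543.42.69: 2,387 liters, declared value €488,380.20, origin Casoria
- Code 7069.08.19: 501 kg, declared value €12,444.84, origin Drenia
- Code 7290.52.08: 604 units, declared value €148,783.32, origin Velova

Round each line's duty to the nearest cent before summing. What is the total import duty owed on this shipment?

Line 1 (1543.42.69, Casoria, 2,387 liters, €488,380.20):
Base rate for 1543.42.69 is 2% + €0.79/liter.
1543.42.69 has an FTA preferential rate, but origin Casoria is not Drenia; base rate stands.
Duty = €488,380.20 × 2% + 2,387 × €0.79 = €11,653.33.
Line 2 (7069.08.19, Drenia, 501 kg, €12,444.84):
Base rate for 7069.08.19 is 34%.
Origin Drenia is the FTA partner but 7069.08.19 is not on the preference list; base rate stands.
The additional-duty order on 7069.08.19 targets Casoria, not Drenia; it does not apply.
Duty = €12,444.84 × 34% = €4,231.25.
Line 3 (7290.52.08, Velova, 604 units, €148,783.32):
Base rate for 7290.52.08 is €7.90/unit.
Duty = 604 × €7.90 = €4,771.60.
Total = €11,653.33 + €4,231.25 + €4,771.60 = €20,656.18.

€20,656.18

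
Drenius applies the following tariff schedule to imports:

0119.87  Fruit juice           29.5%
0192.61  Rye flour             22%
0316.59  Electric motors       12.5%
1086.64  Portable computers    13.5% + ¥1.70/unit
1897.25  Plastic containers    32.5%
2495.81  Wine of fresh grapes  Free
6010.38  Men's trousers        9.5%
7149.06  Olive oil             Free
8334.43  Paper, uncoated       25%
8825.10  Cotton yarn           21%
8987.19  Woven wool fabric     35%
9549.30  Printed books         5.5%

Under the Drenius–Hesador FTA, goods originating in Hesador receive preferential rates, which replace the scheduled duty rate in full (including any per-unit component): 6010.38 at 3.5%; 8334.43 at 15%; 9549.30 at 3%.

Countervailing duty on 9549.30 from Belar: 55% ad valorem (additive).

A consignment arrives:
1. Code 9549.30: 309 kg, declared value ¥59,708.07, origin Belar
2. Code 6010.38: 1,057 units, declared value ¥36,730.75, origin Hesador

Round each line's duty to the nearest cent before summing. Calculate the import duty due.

¥37,408.96

Line 1 (9549.30, Belar, 309 kg, ¥59,708.07):
Base rate for 9549.30 is 5.5%.
9549.30 has an FTA preferential rate, but origin Belar is not Hesador; base rate stands.
Additional duty on 9549.30 from Belar: +55%. Applied ad valorem rate: 5.5% + 55% = 60.5%.
Duty = ¥59,708.07 × 60.5% = ¥36,123.38.
Line 2 (6010.38, Hesador, 1,057 units, ¥36,730.75):
Base rate for 6010.38 is 9.5%.
Origin Hesador qualifies under the Drenius–Hesador agreement and 6010.38 is covered: preferential rate 3.5% applies instead.
Duty = ¥36,730.75 × 3.5% = ¥1,285.58.
Total = ¥36,123.38 + ¥1,285.58 = ¥37,408.96.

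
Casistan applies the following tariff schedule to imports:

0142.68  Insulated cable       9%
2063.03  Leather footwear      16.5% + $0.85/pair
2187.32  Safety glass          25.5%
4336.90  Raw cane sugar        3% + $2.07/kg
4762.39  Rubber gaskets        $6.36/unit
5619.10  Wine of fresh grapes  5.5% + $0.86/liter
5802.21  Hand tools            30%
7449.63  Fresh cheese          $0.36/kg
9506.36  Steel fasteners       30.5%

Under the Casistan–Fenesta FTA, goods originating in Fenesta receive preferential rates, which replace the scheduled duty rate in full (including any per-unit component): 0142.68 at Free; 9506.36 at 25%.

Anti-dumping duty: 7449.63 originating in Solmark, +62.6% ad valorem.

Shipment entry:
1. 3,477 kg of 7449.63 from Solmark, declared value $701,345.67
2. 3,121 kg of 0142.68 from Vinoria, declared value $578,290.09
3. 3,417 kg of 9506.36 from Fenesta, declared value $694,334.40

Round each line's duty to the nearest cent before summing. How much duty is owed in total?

$665,923.82

Line 1 (7449.63, Solmark, 3,477 kg, $701,345.67):
Base rate for 7449.63 is $0.36/kg.
Additional duty on 7449.63 from Solmark: +62.6% ad valorem. Applied ad valorem rate = 62.6%.
Duty = $701,345.67 × 62.6% + 3,477 × $0.36 = $440,294.11.
Line 2 (0142.68, Vinoria, 3,121 kg, $578,290.09):
Base rate for 0142.68 is 9%.
0142.68 has an FTA preferential rate, but origin Vinoria is not Fenesta; base rate stands.
Duty = $578,290.09 × 9% = $52,046.11.
Line 3 (9506.36, Fenesta, 3,417 kg, $694,334.40):
Base rate for 9506.36 is 30.5%.
Origin Fenesta qualifies under the Casistan–Fenesta agreement and 9506.36 is covered: preferential rate 25% applies instead.
Duty = $694,334.40 × 25% = $173,583.60.
Total = $440,294.11 + $52,046.11 + $173,583.60 = $665,923.82.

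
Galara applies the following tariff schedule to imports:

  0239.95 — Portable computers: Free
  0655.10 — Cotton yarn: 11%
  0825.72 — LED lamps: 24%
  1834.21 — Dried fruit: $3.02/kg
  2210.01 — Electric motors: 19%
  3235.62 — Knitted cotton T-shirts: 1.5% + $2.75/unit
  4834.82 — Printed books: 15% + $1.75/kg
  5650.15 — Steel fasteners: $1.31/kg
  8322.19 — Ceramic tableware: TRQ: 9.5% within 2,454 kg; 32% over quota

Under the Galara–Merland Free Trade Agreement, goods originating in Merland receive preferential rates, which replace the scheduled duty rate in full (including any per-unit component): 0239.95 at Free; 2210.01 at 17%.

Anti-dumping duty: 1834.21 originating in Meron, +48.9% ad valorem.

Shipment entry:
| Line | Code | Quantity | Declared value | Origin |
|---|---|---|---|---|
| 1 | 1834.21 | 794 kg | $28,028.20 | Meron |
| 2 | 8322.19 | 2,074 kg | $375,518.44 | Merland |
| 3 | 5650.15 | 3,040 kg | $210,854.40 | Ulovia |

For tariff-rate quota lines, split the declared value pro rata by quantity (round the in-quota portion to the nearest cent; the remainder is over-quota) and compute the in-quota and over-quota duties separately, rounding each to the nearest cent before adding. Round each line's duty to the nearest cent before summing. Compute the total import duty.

$55,760.32

Line 1 (1834.21, Meron, 794 kg, $28,028.20):
Base rate for 1834.21 is $3.02/kg.
Additional duty on 1834.21 from Meron: +48.9% ad valorem. Applied ad valorem rate = 48.9%.
Duty = $28,028.20 × 48.9% + 794 × $3.02 = $16,103.67.
Line 2 (8322.19, Merland, 2,074 kg, $375,518.44):
Code 8322.19 is under a tariff-rate quota (threshold 2,454 kg). Quantity 2,074 kg is within the quota, so the in-quota rate 9.5% applies to the full value.
Duty = $375,518.44 × 9.5% = $35,674.25.
Line 3 (5650.15, Ulovia, 3,040 kg, $210,854.40):
Base rate for 5650.15 is $1.31/kg.
Duty = 3,040 × $1.31 = $3,982.40.
Total = $16,103.67 + $35,674.25 + $3,982.40 = $55,760.32.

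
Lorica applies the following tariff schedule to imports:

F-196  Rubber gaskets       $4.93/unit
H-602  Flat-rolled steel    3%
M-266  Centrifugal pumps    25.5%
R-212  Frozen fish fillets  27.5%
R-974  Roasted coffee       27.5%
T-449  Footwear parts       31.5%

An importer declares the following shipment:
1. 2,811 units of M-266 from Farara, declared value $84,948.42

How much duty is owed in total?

Line 1 (M-266, Farara, 2,811 units, $84,948.42):
Base rate for M-266 is 25.5%.
Duty = $84,948.42 × 25.5% = $21,661.85.

$21,661.85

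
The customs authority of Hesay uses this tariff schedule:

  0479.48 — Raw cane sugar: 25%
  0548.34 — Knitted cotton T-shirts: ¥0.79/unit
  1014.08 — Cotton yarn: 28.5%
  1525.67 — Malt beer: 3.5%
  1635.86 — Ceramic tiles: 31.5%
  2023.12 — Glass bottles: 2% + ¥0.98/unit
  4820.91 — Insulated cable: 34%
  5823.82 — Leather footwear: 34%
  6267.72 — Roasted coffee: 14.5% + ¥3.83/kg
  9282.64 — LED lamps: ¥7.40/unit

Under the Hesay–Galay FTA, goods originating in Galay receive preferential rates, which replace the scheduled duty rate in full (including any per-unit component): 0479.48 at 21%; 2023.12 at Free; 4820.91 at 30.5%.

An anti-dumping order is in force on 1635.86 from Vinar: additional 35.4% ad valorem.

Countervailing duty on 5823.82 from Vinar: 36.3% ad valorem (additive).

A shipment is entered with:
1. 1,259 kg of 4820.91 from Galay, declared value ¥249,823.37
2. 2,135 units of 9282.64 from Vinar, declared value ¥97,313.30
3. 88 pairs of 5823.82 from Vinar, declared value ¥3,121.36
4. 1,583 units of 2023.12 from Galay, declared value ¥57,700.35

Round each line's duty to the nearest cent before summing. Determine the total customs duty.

Line 1 (4820.91, Galay, 1,259 kg, ¥249,823.37):
Base rate for 4820.91 is 34%.
Origin Galay qualifies under the Hesay–Galay agreement and 4820.91 is covered: preferential rate 30.5% applies instead.
Duty = ¥249,823.37 × 30.5% = ¥76,196.13.
Line 2 (9282.64, Vinar, 2,135 units, ¥97,313.30):
Base rate for 9282.64 is ¥7.40/unit.
Duty = 2,135 × ¥7.40 = ¥15,799.00.
Line 3 (5823.82, Vinar, 88 pairs, ¥3,121.36):
Base rate for 5823.82 is 34%.
Additional duty on 5823.82 from Vinar: +36.3%. Applied ad valorem rate: 34% + 36.3% = 70.3%.
Duty = ¥3,121.36 × 70.3% = ¥2,194.32.
Line 4 (2023.12, Galay, 1,583 units, ¥57,700.35):
Base rate for 2023.12 is 2% + ¥0.98/unit.
Origin Galay qualifies under the Hesay–Galay agreement and 2023.12 is covered: preferential rate Free applies instead.
Duty = ¥57,700.35 × 0% = ¥0.00.
Total = ¥76,196.13 + ¥15,799.00 + ¥2,194.32 + ¥0.00 = ¥94,189.45.

¥94,189.45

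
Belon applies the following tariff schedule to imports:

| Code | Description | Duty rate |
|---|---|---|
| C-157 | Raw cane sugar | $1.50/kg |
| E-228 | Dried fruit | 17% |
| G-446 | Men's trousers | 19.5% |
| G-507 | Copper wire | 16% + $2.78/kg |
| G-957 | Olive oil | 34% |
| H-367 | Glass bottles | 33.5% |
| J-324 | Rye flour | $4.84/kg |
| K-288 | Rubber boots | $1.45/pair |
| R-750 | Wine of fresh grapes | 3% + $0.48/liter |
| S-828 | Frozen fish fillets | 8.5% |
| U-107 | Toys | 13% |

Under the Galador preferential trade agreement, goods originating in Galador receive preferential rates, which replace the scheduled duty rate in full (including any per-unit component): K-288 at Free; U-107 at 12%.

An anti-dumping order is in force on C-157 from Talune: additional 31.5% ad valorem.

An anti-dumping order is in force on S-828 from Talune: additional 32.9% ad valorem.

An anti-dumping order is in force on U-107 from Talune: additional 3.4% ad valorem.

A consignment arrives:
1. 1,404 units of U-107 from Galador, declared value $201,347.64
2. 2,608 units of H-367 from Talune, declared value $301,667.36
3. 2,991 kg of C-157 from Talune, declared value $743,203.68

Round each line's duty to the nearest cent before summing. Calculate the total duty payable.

Line 1 (U-107, Galador, 1,404 units, $201,347.64):
Base rate for U-107 is 13%.
Origin Galador qualifies under the Belon–Galador agreement and U-107 is covered: preferential rate 12% applies instead.
The additional-duty order on U-107 targets Talune, not Galador; it does not apply.
Duty = $201,347.64 × 12% = $24,161.72.
Line 2 (H-367, Talune, 2,608 units, $301,667.36):
Base rate for H-367 is 33.5%.
Duty = $301,667.36 × 33.5% = $101,058.57.
Line 3 (C-157, Talune, 2,991 kg, $743,203.68):
Base rate for C-157 is $1.50/kg.
Additional duty on C-157 from Talune: +31.5% ad valorem. Applied ad valorem rate = 31.5%.
Duty = $743,203.68 × 31.5% + 2,991 × $1.50 = $238,595.66.
Total = $24,161.72 + $101,058.57 + $238,595.66 = $363,815.95.

$363,815.95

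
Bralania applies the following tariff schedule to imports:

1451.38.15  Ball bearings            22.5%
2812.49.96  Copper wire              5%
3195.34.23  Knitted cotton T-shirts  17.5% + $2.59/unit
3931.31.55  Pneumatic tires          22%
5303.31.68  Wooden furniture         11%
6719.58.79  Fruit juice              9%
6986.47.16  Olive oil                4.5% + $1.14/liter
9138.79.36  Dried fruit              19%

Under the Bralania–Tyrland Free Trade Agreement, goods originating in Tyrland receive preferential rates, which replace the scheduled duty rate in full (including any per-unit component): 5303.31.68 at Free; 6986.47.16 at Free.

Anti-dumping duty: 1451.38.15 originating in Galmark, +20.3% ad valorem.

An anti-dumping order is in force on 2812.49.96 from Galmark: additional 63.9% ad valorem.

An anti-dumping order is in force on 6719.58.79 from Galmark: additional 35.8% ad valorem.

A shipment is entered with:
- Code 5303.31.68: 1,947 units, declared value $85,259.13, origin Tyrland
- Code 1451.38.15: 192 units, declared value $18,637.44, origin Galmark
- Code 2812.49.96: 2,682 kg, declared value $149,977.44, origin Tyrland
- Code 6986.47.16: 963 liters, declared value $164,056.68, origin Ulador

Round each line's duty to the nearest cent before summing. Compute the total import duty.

$23,956.06

Line 1 (5303.31.68, Tyrland, 1,947 units, $85,259.13):
Base rate for 5303.31.68 is 11%.
Origin Tyrland qualifies under the Bralania–Tyrland agreement and 5303.31.68 is covered: preferential rate Free applies instead.
Duty = $85,259.13 × 0% = $0.00.
Line 2 (1451.38.15, Galmark, 192 units, $18,637.44):
Base rate for 1451.38.15 is 22.5%.
Additional duty on 1451.38.15 from Galmark: +20.3%. Applied ad valorem rate: 22.5% + 20.3% = 42.8%.
Duty = $18,637.44 × 42.8% = $7,976.82.
Line 3 (2812.49.96, Tyrland, 2,682 kg, $149,977.44):
Base rate for 2812.49.96 is 5%.
Origin Tyrland is the FTA partner but 2812.49.96 is not on the preference list; base rate stands.
The additional-duty order on 2812.49.96 targets Galmark, not Tyrland; it does not apply.
Duty = $149,977.44 × 5% = $7,498.87.
Line 4 (6986.47.16, Ulador, 963 liters, $164,056.68):
Base rate for 6986.47.16 is 4.5% + $1.14/liter.
6986.47.16 has an FTA preferential rate, but origin Ulador is not Tyrland; base rate stands.
Duty = $164,056.68 × 4.5% + 963 × $1.14 = $8,480.37.
Total = $0.00 + $7,976.82 + $7,498.87 + $8,480.37 = $23,956.06.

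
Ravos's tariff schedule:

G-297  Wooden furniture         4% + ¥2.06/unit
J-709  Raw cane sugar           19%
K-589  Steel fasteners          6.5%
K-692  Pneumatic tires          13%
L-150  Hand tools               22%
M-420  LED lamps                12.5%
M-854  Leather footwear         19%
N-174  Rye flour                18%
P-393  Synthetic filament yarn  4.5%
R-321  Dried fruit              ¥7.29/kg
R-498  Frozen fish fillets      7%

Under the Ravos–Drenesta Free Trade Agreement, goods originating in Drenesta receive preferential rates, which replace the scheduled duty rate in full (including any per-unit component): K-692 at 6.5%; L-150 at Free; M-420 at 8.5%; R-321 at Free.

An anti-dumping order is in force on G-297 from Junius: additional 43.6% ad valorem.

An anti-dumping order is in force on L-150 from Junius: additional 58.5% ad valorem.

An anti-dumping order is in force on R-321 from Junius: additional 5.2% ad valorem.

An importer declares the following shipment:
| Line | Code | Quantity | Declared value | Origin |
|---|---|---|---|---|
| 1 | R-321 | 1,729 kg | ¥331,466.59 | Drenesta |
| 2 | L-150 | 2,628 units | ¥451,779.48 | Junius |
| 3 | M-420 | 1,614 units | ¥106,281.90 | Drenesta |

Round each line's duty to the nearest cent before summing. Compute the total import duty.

Line 1 (R-321, Drenesta, 1,729 kg, ¥331,466.59):
Base rate for R-321 is ¥7.29/kg.
Origin Drenesta qualifies under the Ravos–Drenesta agreement and R-321 is covered: preferential rate Free applies instead.
The additional-duty order on R-321 targets Junius, not Drenesta; it does not apply.
Duty = ¥331,466.59 × 0% = ¥0.00.
Line 2 (L-150, Junius, 2,628 units, ¥451,779.48):
Base rate for L-150 is 22%.
L-150 has an FTA preferential rate, but origin Junius is not Drenesta; base rate stands.
Additional duty on L-150 from Junius: +58.5%. Applied ad valorem rate: 22% + 58.5% = 80.5%.
Duty = ¥451,779.48 × 80.5% = ¥363,682.48.
Line 3 (M-420, Drenesta, 1,614 units, ¥106,281.90):
Base rate for M-420 is 12.5%.
Origin Drenesta qualifies under the Ravos–Drenesta agreement and M-420 is covered: preferential rate 8.5% applies instead.
Duty = ¥106,281.90 × 8.5% = ¥9,033.96.
Total = ¥0.00 + ¥363,682.48 + ¥9,033.96 = ¥372,716.44.

¥372,716.44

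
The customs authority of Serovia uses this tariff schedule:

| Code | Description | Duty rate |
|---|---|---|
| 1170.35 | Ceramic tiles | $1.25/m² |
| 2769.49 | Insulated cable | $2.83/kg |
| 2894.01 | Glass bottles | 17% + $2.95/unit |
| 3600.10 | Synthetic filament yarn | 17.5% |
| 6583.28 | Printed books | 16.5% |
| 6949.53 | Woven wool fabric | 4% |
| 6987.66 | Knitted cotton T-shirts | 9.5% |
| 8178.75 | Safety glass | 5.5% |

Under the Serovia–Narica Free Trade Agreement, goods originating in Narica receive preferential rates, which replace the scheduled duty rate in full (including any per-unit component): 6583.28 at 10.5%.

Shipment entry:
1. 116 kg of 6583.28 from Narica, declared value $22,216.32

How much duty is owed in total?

$2,332.71

Line 1 (6583.28, Narica, 116 kg, $22,216.32):
Base rate for 6583.28 is 16.5%.
Origin Narica qualifies under the Serovia–Narica agreement and 6583.28 is covered: preferential rate 10.5% applies instead.
Duty = $22,216.32 × 10.5% = $2,332.71.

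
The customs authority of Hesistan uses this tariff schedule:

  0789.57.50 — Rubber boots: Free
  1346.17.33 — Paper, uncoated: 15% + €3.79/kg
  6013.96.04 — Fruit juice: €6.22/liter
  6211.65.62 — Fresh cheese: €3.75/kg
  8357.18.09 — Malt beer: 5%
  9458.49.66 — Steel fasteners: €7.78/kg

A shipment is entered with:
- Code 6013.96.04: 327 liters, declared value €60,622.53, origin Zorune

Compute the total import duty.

€2,033.94

Line 1 (6013.96.04, Zorune, 327 liters, €60,622.53):
Base rate for 6013.96.04 is €6.22/liter.
Duty = 327 × €6.22 = €2,033.94.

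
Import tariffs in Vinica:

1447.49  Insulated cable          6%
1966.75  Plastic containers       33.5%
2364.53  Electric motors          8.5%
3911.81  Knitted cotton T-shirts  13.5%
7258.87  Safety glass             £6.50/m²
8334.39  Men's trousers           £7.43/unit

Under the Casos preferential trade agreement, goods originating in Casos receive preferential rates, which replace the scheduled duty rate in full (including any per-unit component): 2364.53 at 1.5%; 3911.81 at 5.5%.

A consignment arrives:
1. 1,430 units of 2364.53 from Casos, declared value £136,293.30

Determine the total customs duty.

£2,044.40

Line 1 (2364.53, Casos, 1,430 units, £136,293.30):
Base rate for 2364.53 is 8.5%.
Origin Casos qualifies under the Vinica–Casos agreement and 2364.53 is covered: preferential rate 1.5% applies instead.
Duty = £136,293.30 × 1.5% = £2,044.40.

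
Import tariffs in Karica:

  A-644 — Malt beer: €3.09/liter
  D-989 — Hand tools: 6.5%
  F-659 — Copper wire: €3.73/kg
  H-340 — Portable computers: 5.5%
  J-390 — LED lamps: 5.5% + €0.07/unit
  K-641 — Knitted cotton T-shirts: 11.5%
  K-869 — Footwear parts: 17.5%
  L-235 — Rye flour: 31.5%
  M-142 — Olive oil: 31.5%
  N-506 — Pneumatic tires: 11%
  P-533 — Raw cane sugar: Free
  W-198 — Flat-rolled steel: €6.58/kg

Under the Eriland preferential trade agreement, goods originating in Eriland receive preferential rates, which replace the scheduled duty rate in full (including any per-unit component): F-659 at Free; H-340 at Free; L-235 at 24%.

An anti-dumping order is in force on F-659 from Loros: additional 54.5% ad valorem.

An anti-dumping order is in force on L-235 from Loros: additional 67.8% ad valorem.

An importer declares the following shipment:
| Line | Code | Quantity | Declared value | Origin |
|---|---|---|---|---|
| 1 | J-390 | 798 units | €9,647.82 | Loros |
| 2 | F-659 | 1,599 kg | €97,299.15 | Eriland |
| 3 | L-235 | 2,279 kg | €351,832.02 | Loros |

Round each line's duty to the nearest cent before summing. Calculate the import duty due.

Line 1 (J-390, Loros, 798 units, €9,647.82):
Base rate for J-390 is 5.5% + €0.07/unit.
Duty = €9,647.82 × 5.5% + 798 × €0.07 = €586.49.
Line 2 (F-659, Eriland, 1,599 kg, €97,299.15):
Base rate for F-659 is €3.73/kg.
Origin Eriland qualifies under the Karica–Eriland agreement and F-659 is covered: preferential rate Free applies instead.
The additional-duty order on F-659 targets Loros, not Eriland; it does not apply.
Duty = €97,299.15 × 0% = €0.00.
Line 3 (L-235, Loros, 2,279 kg, €351,832.02):
Base rate for L-235 is 31.5%.
L-235 has an FTA preferential rate, but origin Loros is not Eriland; base rate stands.
Additional duty on L-235 from Loros: +67.8%. Applied ad valorem rate: 31.5% + 67.8% = 99.3%.
Duty = €351,832.02 × 99.3% = €349,369.20.
Total = €586.49 + €0.00 + €349,369.20 = €349,955.69.

€349,955.69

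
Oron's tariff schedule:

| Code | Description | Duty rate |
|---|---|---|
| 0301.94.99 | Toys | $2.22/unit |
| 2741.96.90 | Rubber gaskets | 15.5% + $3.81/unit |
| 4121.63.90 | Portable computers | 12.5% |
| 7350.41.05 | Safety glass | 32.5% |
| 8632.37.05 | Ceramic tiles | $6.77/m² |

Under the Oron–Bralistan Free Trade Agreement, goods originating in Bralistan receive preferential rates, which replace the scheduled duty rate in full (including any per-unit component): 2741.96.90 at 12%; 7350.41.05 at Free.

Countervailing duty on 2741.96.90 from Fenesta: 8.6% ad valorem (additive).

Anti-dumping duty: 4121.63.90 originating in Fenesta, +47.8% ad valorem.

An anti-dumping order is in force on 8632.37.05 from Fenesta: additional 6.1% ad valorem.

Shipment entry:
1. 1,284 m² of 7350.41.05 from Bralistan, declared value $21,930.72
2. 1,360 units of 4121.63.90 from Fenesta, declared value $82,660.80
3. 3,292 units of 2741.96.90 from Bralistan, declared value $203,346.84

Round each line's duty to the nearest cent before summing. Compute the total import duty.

Line 1 (7350.41.05, Bralistan, 1,284 m², $21,930.72):
Base rate for 7350.41.05 is 32.5%.
Origin Bralistan qualifies under the Oron–Bralistan agreement and 7350.41.05 is covered: preferential rate Free applies instead.
Duty = $21,930.72 × 0% = $0.00.
Line 2 (4121.63.90, Fenesta, 1,360 units, $82,660.80):
Base rate for 4121.63.90 is 12.5%.
Additional duty on 4121.63.90 from Fenesta: +47.8%. Applied ad valorem rate: 12.5% + 47.8% = 60.3%.
Duty = $82,660.80 × 60.3% = $49,844.46.
Line 3 (2741.96.90, Bralistan, 3,292 units, $203,346.84):
Base rate for 2741.96.90 is 15.5% + $3.81/unit.
Origin Bralistan qualifies under the Oron–Bralistan agreement and 2741.96.90 is covered: preferential rate 12% applies instead.
The additional-duty order on 2741.96.90 targets Fenesta, not Bralistan; it does not apply.
Duty = $203,346.84 × 12% = $24,401.62.
Total = $0.00 + $49,844.46 + $24,401.62 = $74,246.08.

$74,246.08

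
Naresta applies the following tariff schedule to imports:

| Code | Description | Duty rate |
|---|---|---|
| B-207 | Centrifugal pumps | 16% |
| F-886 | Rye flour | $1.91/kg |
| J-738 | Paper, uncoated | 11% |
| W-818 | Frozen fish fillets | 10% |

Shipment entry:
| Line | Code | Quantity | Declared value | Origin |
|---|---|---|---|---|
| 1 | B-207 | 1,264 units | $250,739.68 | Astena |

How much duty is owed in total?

Line 1 (B-207, Astena, 1,264 units, $250,739.68):
Base rate for B-207 is 16%.
Duty = $250,739.68 × 16% = $40,118.35.

$40,118.35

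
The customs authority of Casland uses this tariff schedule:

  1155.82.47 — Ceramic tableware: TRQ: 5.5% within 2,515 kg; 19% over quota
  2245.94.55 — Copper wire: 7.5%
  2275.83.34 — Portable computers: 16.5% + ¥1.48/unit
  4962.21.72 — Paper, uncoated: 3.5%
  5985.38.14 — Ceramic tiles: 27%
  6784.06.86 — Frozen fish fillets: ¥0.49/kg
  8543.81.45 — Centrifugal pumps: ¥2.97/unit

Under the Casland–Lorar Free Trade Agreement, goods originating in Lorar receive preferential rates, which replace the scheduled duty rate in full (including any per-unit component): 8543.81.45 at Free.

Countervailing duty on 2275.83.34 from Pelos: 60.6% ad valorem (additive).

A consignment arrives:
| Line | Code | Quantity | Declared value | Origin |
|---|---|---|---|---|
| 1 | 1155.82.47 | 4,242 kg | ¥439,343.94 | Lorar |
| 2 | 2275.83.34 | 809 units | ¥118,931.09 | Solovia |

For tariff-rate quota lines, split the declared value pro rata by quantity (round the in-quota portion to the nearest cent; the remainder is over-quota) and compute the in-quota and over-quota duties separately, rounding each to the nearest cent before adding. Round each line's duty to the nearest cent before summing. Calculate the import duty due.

Line 1 (1155.82.47, Lorar, 4,242 kg, ¥439,343.94):
Code 1155.82.47 is under a tariff-rate quota (threshold 2,515 kg). In-quota: 2,515 kg at 5.5%; over-quota: 1,727 kg at 19%.
Pro-rata value split: in-quota = ¥439,343.94 × 2,515/4,242 = ¥260,478.55; over-quota = ¥439,343.94 − ¥260,478.55 = ¥178,865.39.
In-quota duty = ¥260,478.55 × 5.5% = ¥14,326.32. Over-quota duty = ¥178,865.39 × 19% = ¥33,984.42.
Line duty = ¥14,326.32 + ¥33,984.42 = ¥48,310.74.
Line 2 (2275.83.34, Solovia, 809 units, ¥118,931.09):
Base rate for 2275.83.34 is 16.5% + ¥1.48/unit.
The additional-duty order on 2275.83.34 targets Pelos, not Solovia; it does not apply.
Duty = ¥118,931.09 × 16.5% + 809 × ¥1.48 = ¥20,820.95.
Total = ¥48,310.74 + ¥20,820.95 = ¥69,131.69.

¥69,131.69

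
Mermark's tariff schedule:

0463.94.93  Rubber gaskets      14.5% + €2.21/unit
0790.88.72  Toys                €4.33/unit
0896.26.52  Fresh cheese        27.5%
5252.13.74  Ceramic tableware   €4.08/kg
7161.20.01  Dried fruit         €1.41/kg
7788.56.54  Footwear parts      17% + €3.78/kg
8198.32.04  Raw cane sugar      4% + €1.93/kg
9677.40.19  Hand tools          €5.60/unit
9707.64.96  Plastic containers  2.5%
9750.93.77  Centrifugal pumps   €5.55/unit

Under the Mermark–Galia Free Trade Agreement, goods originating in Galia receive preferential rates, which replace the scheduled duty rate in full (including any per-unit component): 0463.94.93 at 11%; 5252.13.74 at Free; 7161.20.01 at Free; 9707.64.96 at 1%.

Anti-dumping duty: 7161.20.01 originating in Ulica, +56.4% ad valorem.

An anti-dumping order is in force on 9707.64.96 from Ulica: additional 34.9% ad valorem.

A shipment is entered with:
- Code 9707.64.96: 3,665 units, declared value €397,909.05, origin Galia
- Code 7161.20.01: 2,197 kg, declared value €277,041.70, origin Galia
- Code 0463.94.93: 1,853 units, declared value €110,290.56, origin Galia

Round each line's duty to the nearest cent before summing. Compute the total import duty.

€16,111.05

Line 1 (9707.64.96, Galia, 3,665 units, €397,909.05):
Base rate for 9707.64.96 is 2.5%.
Origin Galia qualifies under the Mermark–Galia agreement and 9707.64.96 is covered: preferential rate 1% applies instead.
The additional-duty order on 9707.64.96 targets Ulica, not Galia; it does not apply.
Duty = €397,909.05 × 1% = €3,979.09.
Line 2 (7161.20.01, Galia, 2,197 kg, €277,041.70):
Base rate for 7161.20.01 is €1.41/kg.
Origin Galia qualifies under the Mermark–Galia agreement and 7161.20.01 is covered: preferential rate Free applies instead.
The additional-duty order on 7161.20.01 targets Ulica, not Galia; it does not apply.
Duty = €277,041.70 × 0% = €0.00.
Line 3 (0463.94.93, Galia, 1,853 units, €110,290.56):
Base rate for 0463.94.93 is 14.5% + €2.21/unit.
Origin Galia qualifies under the Mermark–Galia agreement and 0463.94.93 is covered: preferential rate 11% applies instead.
Duty = €110,290.56 × 11% = €12,131.96.
Total = €3,979.09 + €0.00 + €12,131.96 = €16,111.05.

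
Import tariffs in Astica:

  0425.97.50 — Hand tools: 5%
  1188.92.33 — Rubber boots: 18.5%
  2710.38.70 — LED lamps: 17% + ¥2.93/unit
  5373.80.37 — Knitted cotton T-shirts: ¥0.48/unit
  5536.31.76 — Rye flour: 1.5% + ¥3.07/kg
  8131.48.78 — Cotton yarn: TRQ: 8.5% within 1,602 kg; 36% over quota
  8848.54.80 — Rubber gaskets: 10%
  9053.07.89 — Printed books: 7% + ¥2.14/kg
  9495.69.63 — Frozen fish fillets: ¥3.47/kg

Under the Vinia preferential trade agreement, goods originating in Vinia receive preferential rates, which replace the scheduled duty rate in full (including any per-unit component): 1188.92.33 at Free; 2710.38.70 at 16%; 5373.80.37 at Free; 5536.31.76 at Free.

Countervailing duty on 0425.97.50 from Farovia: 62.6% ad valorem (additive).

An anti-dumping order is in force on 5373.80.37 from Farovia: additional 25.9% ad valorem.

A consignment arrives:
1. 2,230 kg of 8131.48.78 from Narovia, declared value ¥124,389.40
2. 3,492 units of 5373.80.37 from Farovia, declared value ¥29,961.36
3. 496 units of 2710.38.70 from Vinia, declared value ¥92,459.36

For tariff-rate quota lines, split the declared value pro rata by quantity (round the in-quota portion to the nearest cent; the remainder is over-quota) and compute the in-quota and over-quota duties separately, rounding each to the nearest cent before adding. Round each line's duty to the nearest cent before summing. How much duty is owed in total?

¥44,435.95

Line 1 (8131.48.78, Narovia, 2,230 kg, ¥124,389.40):
Code 8131.48.78 is under a tariff-rate quota (threshold 1,602 kg). In-quota: 1,602 kg at 8.5%; over-quota: 628 kg at 36%.
Pro-rata value split: in-quota = ¥124,389.40 × 1,602/2,230 = ¥89,359.56; over-quota = ¥124,389.40 − ¥89,359.56 = ¥35,029.84.
In-quota duty = ¥89,359.56 × 8.5% = ¥7,595.56. Over-quota duty = ¥35,029.84 × 36% = ¥12,610.74.
Line duty = ¥7,595.56 + ¥12,610.74 = ¥20,206.30.
Line 2 (5373.80.37, Farovia, 3,492 units, ¥29,961.36):
Base rate for 5373.80.37 is ¥0.48/unit.
5373.80.37 has an FTA preferential rate, but origin Farovia is not Vinia; base rate stands.
Additional duty on 5373.80.37 from Farovia: +25.9% ad valorem. Applied ad valorem rate = 25.9%.
Duty = ¥29,961.36 × 25.9% + 3,492 × ¥0.48 = ¥9,436.15.
Line 3 (2710.38.70, Vinia, 496 units, ¥92,459.36):
Base rate for 2710.38.70 is 17% + ¥2.93/unit.
Origin Vinia qualifies under the Astica–Vinia agreement and 2710.38.70 is covered: preferential rate 16% applies instead.
Duty = ¥92,459.36 × 16% = ¥14,793.50.
Total = ¥20,206.30 + ¥9,436.15 + ¥14,793.50 = ¥44,435.95.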